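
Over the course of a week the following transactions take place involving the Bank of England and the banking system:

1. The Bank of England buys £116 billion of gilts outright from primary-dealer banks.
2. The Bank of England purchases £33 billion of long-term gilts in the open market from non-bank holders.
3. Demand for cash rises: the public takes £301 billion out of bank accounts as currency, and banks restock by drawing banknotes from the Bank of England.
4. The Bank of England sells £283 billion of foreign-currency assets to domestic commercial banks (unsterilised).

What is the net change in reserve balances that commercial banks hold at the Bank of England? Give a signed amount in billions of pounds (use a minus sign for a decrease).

-£435 billion

Bank of England balance sheet:
  Assets:      Securities +£149B, Foreign assets −£283B
  Liabilities: Bank reserves −£435B, Currency in circulation +£301B
Commercial banking system:
  Assets:      Reserves at CB −£435B, Securities −£116B, Foreign assets +£283B
  Liabilities: Checkable deposits −£268B
So the change in reserve balances that commercial banks hold at the Bank of England is -£435 billion.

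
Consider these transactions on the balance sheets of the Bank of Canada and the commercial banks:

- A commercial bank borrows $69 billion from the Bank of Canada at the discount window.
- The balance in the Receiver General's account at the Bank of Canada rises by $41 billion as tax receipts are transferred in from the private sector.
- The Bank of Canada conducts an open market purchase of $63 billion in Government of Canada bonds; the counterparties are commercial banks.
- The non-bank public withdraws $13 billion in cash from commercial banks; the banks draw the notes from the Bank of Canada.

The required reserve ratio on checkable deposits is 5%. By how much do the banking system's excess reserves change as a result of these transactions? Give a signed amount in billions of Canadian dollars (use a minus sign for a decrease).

Discount-window loan $69 billion: reserves +$69B, deposits 0.
Government account inflow $41 billion: reserves −$41B, deposits −$41B.
OMO purchase (from banks) $63 billion: reserves +$63B, deposits 0.
Currency withdrawal $13 billion: reserves −$13B, deposits −$13B.
Totals: Δreserves = +$78B, Δdeposits = −$54B.
Δrequired reserves = 5% × −$54B = −$2.7B.
Δexcess reserves = Δreserves − Δrequired = +$78B − (−$2.7B) = +$80.7 billion.

+$80.7 billion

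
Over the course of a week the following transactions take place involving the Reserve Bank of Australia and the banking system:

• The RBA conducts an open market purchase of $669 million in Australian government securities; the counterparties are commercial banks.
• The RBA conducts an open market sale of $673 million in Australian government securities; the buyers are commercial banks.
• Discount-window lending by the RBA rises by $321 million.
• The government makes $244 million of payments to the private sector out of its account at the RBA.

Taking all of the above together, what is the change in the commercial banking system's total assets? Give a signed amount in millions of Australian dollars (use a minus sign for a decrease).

RBA balance sheet:
  Assets:      Securities −$4M, Loans to banks +$321M
  Liabilities: Bank reserves +$561M, Government deposits −$244M
Commercial banking system:
  Assets:      Reserves at CB +$561M, Securities +$4M
  Liabilities: Checkable deposits +$244M, Borrowings from CB +$321M
Change in total bank assets = +$565 million.

+$565 million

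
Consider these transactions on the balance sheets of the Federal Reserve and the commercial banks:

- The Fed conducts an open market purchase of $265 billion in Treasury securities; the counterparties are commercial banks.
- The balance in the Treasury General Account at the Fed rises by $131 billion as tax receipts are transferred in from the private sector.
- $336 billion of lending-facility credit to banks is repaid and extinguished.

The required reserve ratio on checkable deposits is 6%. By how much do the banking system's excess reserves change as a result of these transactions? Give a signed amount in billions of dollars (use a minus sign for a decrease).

OMO purchase (from banks) $265 billion: reserves +$265B, deposits 0.
Government account inflow $131 billion: reserves −$131B, deposits −$131B.
Discount-window repayment $336 billion: reserves −$336B, deposits 0.
Totals: Δreserves = −$202B, Δdeposits = −$131B.
Δrequired reserves = 6% × −$131B = −$7.86B.
Δexcess reserves = Δreserves − Δrequired = −$202B − (−$7.86B) = -$194.14 billion.

-$194.14 billion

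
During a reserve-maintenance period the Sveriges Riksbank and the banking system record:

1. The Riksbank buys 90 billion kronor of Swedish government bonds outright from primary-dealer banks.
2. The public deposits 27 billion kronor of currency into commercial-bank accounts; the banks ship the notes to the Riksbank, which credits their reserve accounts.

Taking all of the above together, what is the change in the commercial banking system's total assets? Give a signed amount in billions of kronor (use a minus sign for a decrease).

+27 billion

Riksbank balance sheet:
  Assets:      Securities +90B
  Liabilities: Bank reserves +117B, Currency in circulation −27B
Commercial banking system:
  Assets:      Reserves at CB +117B, Securities −90B
  Liabilities: Checkable deposits +27B
Change in total bank assets = +27 billion.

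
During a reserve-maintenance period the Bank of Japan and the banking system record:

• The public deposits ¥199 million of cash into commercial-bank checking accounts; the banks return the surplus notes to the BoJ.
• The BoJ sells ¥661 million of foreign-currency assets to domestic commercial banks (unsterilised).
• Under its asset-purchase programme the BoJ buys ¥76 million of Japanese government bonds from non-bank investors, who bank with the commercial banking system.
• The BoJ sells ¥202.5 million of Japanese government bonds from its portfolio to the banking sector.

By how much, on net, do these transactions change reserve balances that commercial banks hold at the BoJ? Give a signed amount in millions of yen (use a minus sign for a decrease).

-¥588.5 million

BoJ balance sheet:
  Assets:      Securities −¥126.5M, Foreign assets −¥661M
  Liabilities: Bank reserves −¥588.5M, Currency in circulation −¥199M
Commercial banking system:
  Assets:      Reserves at CB −¥588.5M, Securities +¥202.5M, Foreign assets +¥661M
  Liabilities: Checkable deposits +¥275M
So the change in reserve balances that commercial banks hold at the BoJ is -¥588.5 million.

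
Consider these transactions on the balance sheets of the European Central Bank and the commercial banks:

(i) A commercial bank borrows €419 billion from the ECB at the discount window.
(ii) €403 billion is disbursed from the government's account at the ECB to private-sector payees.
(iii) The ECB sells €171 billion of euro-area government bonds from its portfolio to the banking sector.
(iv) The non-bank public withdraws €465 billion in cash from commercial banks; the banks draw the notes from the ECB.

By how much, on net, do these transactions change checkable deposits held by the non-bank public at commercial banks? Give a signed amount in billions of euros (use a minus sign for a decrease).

-€62 billion

ECB balance sheet:
  Assets:      Securities −€171B, Loans to banks +€419B
  Liabilities: Bank reserves +€186B, Currency in circulation +€465B, Government deposits −€403B
Commercial banking system:
  Assets:      Reserves at CB +€186B, Securities +€171B
  Liabilities: Checkable deposits −€62B, Borrowings from CB +€419B
So the change in checkable deposits held by the non-bank public at commercial banks is -€62 billion.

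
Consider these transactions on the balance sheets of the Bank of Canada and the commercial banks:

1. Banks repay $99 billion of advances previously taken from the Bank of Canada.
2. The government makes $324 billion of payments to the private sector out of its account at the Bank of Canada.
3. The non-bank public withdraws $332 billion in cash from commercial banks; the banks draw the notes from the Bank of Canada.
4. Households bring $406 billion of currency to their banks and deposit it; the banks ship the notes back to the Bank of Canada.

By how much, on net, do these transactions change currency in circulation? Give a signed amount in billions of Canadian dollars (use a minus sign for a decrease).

-$74 billion

Discount-window repayment $99 billion: no currency enters or leaves circulation → 0.
Government spending $324 billion: no currency enters or leaves circulation → 0.
Currency withdrawal $332 billion: notes leave the central bank → +$332B.
Currency deposit $406 billion: notes return to the central bank → −$406B.
Net: 0 + 0 + 332 − 406 = -$74 billion.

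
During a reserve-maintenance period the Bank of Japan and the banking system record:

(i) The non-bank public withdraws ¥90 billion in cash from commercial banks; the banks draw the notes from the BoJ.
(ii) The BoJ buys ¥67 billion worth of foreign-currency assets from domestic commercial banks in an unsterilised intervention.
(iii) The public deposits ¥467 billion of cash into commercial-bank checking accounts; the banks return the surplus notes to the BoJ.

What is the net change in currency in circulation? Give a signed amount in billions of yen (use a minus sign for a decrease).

-¥377 billion

BoJ balance sheet:
  Assets:      Foreign assets +¥67B
  Liabilities: Bank reserves +¥444B, Currency in circulation −¥377B
So the change in currency in circulation is -¥377 billion.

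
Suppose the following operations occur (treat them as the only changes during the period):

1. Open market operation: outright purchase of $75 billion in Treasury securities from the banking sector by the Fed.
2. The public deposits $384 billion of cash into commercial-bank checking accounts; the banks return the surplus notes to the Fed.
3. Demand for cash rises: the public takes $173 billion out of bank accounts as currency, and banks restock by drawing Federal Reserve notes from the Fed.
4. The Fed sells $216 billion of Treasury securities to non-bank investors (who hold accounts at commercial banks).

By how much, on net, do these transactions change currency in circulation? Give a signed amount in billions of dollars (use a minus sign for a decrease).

-$211 billion

Fed balance sheet:
  Assets:      Securities −$141B
  Liabilities: Bank reserves +$70B, Currency in circulation −$211B
Commercial banking system:
  Assets:      Reserves at CB +$70B, Securities −$75B
  Liabilities: Checkable deposits −$5B
So the change in currency in circulation is -$211 billion.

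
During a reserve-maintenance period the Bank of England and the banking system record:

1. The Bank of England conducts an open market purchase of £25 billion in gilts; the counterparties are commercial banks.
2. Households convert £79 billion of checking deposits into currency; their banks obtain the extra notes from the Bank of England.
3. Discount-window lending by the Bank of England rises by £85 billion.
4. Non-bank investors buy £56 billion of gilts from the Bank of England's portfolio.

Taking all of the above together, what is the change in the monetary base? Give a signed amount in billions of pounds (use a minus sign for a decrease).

OMO purchase (from banks) £25 billion: Bank of England balance sheet expands → +£25B.
Currency withdrawal £79 billion: just a shift between currency and reserves — both are base money → 0.
Discount-window loan £85 billion: Bank of England balance sheet expands → +£85B.
Asset sale (to non-banks) £56 billion: Bank of England balance sheet contracts → −£56B.
Net: 25 + 0 + 85 − 56 = +£54 billion.

+£54 billion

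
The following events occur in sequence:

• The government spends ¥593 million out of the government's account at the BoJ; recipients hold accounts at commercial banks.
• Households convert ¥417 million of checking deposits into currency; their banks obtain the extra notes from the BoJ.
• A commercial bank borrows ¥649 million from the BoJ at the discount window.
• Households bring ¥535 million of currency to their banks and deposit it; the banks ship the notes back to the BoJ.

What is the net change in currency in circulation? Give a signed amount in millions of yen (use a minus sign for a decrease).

-¥118 million

Government spending ¥593 million: no currency enters or leaves circulation → 0.
Currency withdrawal ¥417 million: notes leave the central bank → +¥417M.
Discount-window loan ¥649 million: no currency enters or leaves circulation → 0.
Currency deposit ¥535 million: notes return to the central bank → −¥535M.
Net: 0 + 417 + 0 − 535 = -¥118 million.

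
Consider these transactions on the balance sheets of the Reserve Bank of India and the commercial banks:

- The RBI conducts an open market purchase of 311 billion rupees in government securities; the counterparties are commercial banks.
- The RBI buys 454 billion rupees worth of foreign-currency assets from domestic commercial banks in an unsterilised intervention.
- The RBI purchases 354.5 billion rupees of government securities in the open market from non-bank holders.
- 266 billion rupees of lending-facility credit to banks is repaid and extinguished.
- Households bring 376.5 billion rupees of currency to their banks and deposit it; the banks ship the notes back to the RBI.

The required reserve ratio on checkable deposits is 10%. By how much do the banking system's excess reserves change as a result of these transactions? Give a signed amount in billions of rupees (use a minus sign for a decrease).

+1156.9 billion

OMO purchase (from banks) 311 billion rupees: reserves +311B, deposits 0.
FX purchase 454 billion rupees: reserves +454B, deposits 0.
Asset purchase (from non-banks) 354.5 billion rupees: reserves +354.5B, deposits +354.5B.
Discount-window repayment 266 billion rupees: reserves −266B, deposits 0.
Currency deposit 376.5 billion rupees: reserves +376.5B, deposits +376.5B.
Totals: Δreserves = +1230B, Δdeposits = +731B.
Δrequired reserves = 10% × +731B = +73.1B.
Δexcess reserves = Δreserves − Δrequired = +1230B − (+73.1B) = +1156.9 billion.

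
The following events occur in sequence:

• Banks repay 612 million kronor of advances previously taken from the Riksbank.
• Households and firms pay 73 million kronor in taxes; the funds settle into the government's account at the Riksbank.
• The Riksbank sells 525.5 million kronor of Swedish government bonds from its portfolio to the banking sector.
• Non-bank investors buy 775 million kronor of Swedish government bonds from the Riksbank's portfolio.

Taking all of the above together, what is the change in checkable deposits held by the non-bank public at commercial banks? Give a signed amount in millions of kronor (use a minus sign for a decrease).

Discount-window repayment 612 million kronor: the counterparty is a bank, so public deposits are unchanged → 0.
Government account inflow 73 million kronor: non-bank counterparties' bank balances fall → −73M.
OMO sale (to banks) 525.5 million kronor: the counterparty is a bank, so public deposits are unchanged → 0.
Asset sale (to non-banks) 775 million kronor: non-bank counterparties' bank balances fall → −775M.
Net: 0 − 73 + 0 − 775 = -848 million.

-848 million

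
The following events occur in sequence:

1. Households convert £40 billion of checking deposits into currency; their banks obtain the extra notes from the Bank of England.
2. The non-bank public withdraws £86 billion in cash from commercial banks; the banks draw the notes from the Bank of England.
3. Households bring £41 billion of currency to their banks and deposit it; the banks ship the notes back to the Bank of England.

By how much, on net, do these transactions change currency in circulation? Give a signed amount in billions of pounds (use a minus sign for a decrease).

+£85 billion

Bank of England balance sheet:
  Assets:      no change
  Liabilities: Bank reserves −£85B, Currency in circulation +£85B
Commercial banking system:
  Assets:      Reserves at CB −£85B
  Liabilities: Checkable deposits −£85B
So the change in currency in circulation is +£85 billion.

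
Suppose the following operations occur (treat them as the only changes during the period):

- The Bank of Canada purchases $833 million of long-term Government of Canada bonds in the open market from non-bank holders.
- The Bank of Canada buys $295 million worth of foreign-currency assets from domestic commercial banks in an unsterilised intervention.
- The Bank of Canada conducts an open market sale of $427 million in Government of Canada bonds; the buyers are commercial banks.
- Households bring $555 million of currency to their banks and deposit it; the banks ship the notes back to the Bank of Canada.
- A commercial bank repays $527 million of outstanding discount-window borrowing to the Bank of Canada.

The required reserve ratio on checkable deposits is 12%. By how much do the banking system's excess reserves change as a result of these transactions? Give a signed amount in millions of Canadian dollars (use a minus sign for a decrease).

+$562.44 million

Asset purchase (from non-banks) $833 million: reserves +$833M, deposits +$833M.
FX purchase $295 million: reserves +$295M, deposits 0.
OMO sale (to banks) $427 million: reserves −$427M, deposits 0.
Currency deposit $555 million: reserves +$555M, deposits +$555M.
Discount-window repayment $527 million: reserves −$527M, deposits 0.
Totals: Δreserves = +$729M, Δdeposits = +$1388M.
Δrequired reserves = 12% × +$1388M = +$166.56M.
Δexcess reserves = Δreserves − Δrequired = +$729M − (+$166.56M) = +$562.44 million.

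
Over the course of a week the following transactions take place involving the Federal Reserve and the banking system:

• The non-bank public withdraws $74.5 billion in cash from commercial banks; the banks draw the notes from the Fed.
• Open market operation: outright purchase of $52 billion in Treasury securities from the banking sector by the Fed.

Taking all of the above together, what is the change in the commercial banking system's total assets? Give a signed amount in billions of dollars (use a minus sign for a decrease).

Currency withdrawal $74.5 billion: bank balance sheets shrink → −$74.5B.
OMO purchase (from banks) $52 billion: just an asset swap on bank balance sheets → 0.
Net: −74.5 + 0 = -$74.5 billion.

-$74.5 billion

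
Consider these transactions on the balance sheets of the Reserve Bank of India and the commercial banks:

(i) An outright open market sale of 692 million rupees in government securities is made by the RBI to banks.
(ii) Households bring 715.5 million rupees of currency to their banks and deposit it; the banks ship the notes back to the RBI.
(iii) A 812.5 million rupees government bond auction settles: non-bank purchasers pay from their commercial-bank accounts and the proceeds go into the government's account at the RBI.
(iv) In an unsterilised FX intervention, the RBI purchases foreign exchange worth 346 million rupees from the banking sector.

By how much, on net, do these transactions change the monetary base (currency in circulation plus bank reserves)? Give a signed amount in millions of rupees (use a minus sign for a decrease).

RBI balance sheet:
  Assets:      Securities −692M, Foreign assets +346M
  Liabilities: Bank reserves −443M, Currency in circulation −715.5M, Government deposits +812.5M
Monetary base = currency + reserves: −715.5M + (−443M) = -1158.5 million.

-1158.5 million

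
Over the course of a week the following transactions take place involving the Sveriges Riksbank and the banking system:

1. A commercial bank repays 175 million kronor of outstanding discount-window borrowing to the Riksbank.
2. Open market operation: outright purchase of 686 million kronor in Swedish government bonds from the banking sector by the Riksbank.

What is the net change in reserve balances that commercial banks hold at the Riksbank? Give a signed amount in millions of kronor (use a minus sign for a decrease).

+511 million

Riksbank balance sheet:
  Assets:      Securities +686M, Loans to banks −175M
  Liabilities: Bank reserves +511M
Commercial banking system:
  Assets:      Reserves at CB +511M, Securities −686M
  Liabilities: Borrowings from CB −175M
So the change in reserve balances that commercial banks hold at the Riksbank is +511 million.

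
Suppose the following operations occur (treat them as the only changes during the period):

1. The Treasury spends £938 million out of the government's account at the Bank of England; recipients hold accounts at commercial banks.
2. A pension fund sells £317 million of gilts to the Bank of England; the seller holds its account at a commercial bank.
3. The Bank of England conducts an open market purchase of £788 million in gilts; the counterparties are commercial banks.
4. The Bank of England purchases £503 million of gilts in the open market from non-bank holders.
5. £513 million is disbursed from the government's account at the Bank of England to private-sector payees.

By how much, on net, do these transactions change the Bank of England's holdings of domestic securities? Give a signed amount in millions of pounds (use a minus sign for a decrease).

Bank of England balance sheet:
  Assets:      Securities +£1608M
  Liabilities: Bank reserves +£3059M, Government deposits −£1451M
So the change in the Bank of England's holdings of domestic securities is +£1608 million.

+£1608 million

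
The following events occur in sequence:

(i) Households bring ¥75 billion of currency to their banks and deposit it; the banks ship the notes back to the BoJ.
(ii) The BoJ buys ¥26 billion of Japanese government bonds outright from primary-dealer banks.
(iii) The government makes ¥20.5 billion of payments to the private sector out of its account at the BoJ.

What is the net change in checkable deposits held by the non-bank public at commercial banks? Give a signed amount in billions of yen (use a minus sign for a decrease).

BoJ balance sheet:
  Assets:      Securities +¥26B
  Liabilities: Bank reserves +¥121.5B, Currency in circulation −¥75B, Government deposits −¥20.5B
Commercial banking system:
  Assets:      Reserves at CB +¥121.5B, Securities −¥26B
  Liabilities: Checkable deposits +¥95.5B
So the change in checkable deposits held by the non-bank public at commercial banks is +¥95.5 billion.

+¥95.5 billion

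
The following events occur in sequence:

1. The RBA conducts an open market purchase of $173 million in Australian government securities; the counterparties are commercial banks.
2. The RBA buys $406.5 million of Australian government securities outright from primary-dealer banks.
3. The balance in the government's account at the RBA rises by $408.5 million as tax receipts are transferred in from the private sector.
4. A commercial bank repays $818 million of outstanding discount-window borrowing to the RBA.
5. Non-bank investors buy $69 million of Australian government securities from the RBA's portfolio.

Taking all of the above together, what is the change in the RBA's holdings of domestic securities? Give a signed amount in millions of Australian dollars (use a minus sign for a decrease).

+$510.5 million

OMO purchase (from banks) $173 million: securities added to the RBA's portfolio → +$173M.
OMO purchase (from banks) $406.5 million: securities added to the RBA's portfolio → +$406.5M.
Government account inflow $408.5 million: the RBA's securities portfolio is untouched → 0.
Discount-window repayment $818 million: the RBA's securities portfolio is untouched → 0.
Asset sale (to non-banks) $69 million: securities removed from the RBA's portfolio → −$69M.
Net: 173 + 406.5 + 0 + 0 − 69 = +$510.5 million.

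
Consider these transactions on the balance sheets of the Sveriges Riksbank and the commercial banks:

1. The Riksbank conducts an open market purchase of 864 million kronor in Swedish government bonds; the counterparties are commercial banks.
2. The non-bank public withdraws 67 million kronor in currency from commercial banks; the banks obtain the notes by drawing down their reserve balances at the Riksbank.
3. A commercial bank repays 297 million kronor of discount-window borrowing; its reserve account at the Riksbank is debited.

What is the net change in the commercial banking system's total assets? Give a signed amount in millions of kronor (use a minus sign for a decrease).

Riksbank balance sheet:
  Assets:      Securities +864M, Loans to banks −297M
  Liabilities: Bank reserves +500M, Currency in circulation +67M
Commercial banking system:
  Assets:      Reserves at CB +500M, Securities −864M
  Liabilities: Checkable deposits −67M, Borrowings from CB −297M
Change in total bank assets = -364 million.

-364 million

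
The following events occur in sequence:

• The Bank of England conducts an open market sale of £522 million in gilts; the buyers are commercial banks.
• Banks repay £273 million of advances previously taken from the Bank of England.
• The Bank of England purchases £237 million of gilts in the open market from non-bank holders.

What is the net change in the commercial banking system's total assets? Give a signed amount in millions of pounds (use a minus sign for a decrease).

-£36 million

OMO sale (to banks) £522 million: just an asset swap on bank balance sheets → 0.
Discount-window repayment £273 million: bank balance sheets shrink → −£273M.
Asset purchase (from non-banks) £237 million: bank balance sheets expand → +£237M.
Net: 0 − 273 + 237 = -£36 million.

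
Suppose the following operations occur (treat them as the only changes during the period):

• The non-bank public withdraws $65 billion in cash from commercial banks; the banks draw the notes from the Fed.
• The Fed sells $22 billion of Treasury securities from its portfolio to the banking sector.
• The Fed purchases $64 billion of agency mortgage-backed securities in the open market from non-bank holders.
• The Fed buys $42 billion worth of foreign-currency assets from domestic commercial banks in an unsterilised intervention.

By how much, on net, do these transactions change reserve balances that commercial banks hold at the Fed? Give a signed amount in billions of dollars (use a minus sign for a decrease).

+$19 billion

Fed balance sheet:
  Assets:      Securities +$42B, Foreign assets +$42B
  Liabilities: Bank reserves +$19B, Currency in circulation +$65B
Commercial banking system:
  Assets:      Reserves at CB +$19B, Securities +$22B, Foreign assets −$42B
  Liabilities: Checkable deposits −$1B
So the change in reserve balances that commercial banks hold at the Fed is +$19 billion.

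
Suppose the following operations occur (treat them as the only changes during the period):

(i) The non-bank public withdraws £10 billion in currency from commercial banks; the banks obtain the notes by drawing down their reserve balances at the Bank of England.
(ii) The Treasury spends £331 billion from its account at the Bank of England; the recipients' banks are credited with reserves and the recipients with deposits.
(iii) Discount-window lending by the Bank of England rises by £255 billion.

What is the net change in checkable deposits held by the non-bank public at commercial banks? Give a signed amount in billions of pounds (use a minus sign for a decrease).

+£321 billion

Currency withdrawal £10 billion: non-bank counterparties' bank balances fall → −£10B.
Government spending £331 billion: non-bank counterparties' bank balances rise → +£331B.
Discount-window loan £255 billion: the counterparty is a bank, so public deposits are unchanged → 0.
Net: −10 + 331 + 0 = +£321 billion.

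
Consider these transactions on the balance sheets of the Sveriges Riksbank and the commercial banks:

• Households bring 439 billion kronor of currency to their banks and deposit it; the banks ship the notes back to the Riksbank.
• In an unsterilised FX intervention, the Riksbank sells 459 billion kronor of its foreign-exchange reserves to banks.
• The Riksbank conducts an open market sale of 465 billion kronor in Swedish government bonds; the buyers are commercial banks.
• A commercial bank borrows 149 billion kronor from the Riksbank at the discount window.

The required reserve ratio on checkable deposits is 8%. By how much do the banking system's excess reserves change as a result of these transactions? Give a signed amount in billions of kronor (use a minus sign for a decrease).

-371.12 billion

Currency deposit 439 billion kronor: reserves +439B, deposits +439B.
FX sale 459 billion kronor: reserves −459B, deposits 0.
OMO sale (to banks) 465 billion kronor: reserves −465B, deposits 0.
Discount-window loan 149 billion kronor: reserves +149B, deposits 0.
Totals: Δreserves = −336B, Δdeposits = +439B.
Δrequired reserves = 8% × +439B = +35.12B.
Δexcess reserves = Δreserves − Δrequired = −336B − (+35.12B) = -371.12 billion.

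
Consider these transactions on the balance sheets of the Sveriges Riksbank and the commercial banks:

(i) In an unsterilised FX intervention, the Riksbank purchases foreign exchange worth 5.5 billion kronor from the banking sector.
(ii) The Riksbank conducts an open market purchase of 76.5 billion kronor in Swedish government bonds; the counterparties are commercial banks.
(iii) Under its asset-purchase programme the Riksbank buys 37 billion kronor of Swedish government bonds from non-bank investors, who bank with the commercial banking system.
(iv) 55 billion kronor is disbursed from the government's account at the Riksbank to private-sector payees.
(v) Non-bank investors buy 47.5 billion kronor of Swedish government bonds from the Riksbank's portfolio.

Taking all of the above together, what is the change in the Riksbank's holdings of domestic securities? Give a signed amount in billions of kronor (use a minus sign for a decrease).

+66 billion

Riksbank balance sheet:
  Assets:      Securities +66B, Foreign assets +5.5B
  Liabilities: Bank reserves +126.5B, Government deposits −55B
Commercial banking system:
  Assets:      Reserves at CB +126.5B, Securities −76.5B, Foreign assets −5.5B
  Liabilities: Checkable deposits +44.5B
So the change in the Riksbank's holdings of domestic securities is +66 billion.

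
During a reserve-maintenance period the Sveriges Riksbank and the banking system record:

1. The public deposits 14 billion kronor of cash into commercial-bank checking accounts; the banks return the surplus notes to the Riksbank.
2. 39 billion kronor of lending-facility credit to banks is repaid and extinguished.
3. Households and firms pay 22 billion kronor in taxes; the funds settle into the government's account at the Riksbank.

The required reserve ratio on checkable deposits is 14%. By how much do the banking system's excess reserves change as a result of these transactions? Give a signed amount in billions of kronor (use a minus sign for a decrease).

-45.88 billion

Currency deposit 14 billion kronor: reserves +14B, deposits +14B.
Discount-window repayment 39 billion kronor: reserves −39B, deposits 0.
Government account inflow 22 billion kronor: reserves −22B, deposits −22B.
Totals: Δreserves = −47B, Δdeposits = −8B.
Δrequired reserves = 14% × −8B = −1.12B.
Δexcess reserves = Δreserves − Δrequired = −47B − (−1.12B) = -45.88 billion.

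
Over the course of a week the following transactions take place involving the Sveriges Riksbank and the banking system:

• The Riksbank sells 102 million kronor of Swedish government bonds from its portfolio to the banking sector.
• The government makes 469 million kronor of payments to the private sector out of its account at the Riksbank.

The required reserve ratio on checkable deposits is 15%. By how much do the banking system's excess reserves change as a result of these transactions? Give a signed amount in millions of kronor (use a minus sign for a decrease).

+296.65 million

OMO sale (to banks) 102 million kronor: reserves −102M, deposits 0.
Government spending 469 million kronor: reserves +469M, deposits +469M.
Totals: Δreserves = +367M, Δdeposits = +469M.
Δrequired reserves = 15% × +469M = +70.35M.
Δexcess reserves = Δreserves − Δrequired = +367M − (+70.35M) = +296.65 million.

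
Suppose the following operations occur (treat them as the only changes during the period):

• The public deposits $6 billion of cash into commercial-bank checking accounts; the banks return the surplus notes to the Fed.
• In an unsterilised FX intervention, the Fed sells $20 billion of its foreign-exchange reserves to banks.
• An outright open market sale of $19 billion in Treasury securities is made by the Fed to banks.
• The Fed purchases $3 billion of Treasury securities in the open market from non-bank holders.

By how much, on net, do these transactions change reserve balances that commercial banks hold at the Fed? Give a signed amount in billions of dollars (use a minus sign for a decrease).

Fed balance sheet:
  Assets:      Securities −$16B, Foreign assets −$20B
  Liabilities: Bank reserves −$30B, Currency in circulation −$6B
Commercial banking system:
  Assets:      Reserves at CB −$30B, Securities +$19B, Foreign assets +$20B
  Liabilities: Checkable deposits +$9B
So the change in reserve balances that commercial banks hold at the Fed is -$30 billion.

-$30 billion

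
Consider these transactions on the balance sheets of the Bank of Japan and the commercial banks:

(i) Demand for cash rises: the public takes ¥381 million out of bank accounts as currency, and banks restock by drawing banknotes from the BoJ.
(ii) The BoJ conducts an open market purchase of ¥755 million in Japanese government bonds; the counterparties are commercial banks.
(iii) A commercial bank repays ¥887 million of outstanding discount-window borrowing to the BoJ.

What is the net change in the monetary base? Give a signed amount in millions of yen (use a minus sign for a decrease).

BoJ balance sheet:
  Assets:      Securities +¥755M, Loans to banks −¥887M
  Liabilities: Bank reserves −¥513M, Currency in circulation +¥381M
Commercial banking system:
  Assets:      Reserves at CB −¥513M, Securities −¥755M
  Liabilities: Checkable deposits −¥381M, Borrowings from CB −¥887M
Monetary base = currency + reserves: +¥381M + (−¥513M) = -¥132 million.

-¥132 million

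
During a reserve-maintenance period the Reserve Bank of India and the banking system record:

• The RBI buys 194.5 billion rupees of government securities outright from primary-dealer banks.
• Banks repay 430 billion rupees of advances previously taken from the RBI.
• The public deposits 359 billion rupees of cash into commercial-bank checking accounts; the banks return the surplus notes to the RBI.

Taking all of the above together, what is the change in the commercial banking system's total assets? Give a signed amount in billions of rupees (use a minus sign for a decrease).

RBI balance sheet:
  Assets:      Securities +194.5B, Loans to banks −430B
  Liabilities: Bank reserves +123.5B, Currency in circulation −359B
Commercial banking system:
  Assets:      Reserves at CB +123.5B, Securities −194.5B
  Liabilities: Checkable deposits +359B, Borrowings from CB −430B
Change in total bank assets = -71 billion.

-71 billion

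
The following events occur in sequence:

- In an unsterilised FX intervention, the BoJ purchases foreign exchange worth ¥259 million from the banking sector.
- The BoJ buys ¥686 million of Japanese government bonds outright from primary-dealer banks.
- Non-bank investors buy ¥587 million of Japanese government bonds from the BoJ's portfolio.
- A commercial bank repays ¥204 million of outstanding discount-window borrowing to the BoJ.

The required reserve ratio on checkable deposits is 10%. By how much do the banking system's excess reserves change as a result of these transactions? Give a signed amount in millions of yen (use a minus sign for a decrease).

+¥212.7 million

FX purchase ¥259 million: reserves +¥259M, deposits 0.
OMO purchase (from banks) ¥686 million: reserves +¥686M, deposits 0.
Asset sale (to non-banks) ¥587 million: reserves −¥587M, deposits −¥587M.
Discount-window repayment ¥204 million: reserves −¥204M, deposits 0.
Totals: Δreserves = +¥154M, Δdeposits = −¥587M.
Δrequired reserves = 10% × −¥587M = −¥58.7M.
Δexcess reserves = Δreserves − Δrequired = +¥154M − (−¥58.7M) = +¥212.7 million.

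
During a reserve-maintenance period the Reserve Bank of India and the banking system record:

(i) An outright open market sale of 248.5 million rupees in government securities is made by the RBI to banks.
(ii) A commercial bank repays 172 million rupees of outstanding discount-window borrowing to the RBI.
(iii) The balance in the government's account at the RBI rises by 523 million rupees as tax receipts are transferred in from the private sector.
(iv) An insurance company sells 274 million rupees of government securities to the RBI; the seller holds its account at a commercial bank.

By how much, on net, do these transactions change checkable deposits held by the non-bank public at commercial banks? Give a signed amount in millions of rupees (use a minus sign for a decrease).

-249 million

OMO sale (to banks) 248.5 million rupees: the counterparty is a bank, so public deposits are unchanged → 0.
Discount-window repayment 172 million rupees: the counterparty is a bank, so public deposits are unchanged → 0.
Government account inflow 523 million rupees: non-bank counterparties' bank balances fall → −523M.
Asset purchase (from non-banks) 274 million rupees: non-bank counterparties' bank balances rise → +274M.
Net: 0 + 0 − 523 + 274 = -249 million.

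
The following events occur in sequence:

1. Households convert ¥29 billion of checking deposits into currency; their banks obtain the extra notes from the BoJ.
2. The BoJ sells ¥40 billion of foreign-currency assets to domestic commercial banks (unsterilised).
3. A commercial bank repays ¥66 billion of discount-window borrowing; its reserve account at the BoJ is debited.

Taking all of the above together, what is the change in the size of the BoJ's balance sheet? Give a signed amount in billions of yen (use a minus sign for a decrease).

-¥106 billion

BoJ balance sheet:
  Assets:      Loans to banks −¥66B, Foreign assets −¥40B
  Liabilities: Bank reserves −¥135B, Currency in circulation +¥29B
Change in total BoJ assets = -¥106 billion.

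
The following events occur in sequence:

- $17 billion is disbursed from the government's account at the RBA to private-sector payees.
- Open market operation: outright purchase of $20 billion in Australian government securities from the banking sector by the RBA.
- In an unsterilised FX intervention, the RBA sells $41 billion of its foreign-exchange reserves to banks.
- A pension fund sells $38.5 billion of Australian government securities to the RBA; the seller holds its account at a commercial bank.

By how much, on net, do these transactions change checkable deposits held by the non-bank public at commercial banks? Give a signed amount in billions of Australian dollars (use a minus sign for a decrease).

+$55.5 billion

RBA balance sheet:
  Assets:      Securities +$58.5B, Foreign assets −$41B
  Liabilities: Bank reserves +$34.5B, Government deposits −$17B
Commercial banking system:
  Assets:      Reserves at CB +$34.5B, Securities −$20B, Foreign assets +$41B
  Liabilities: Checkable deposits +$55.5B
So the change in checkable deposits held by the non-bank public at commercial banks is +$55.5 billion.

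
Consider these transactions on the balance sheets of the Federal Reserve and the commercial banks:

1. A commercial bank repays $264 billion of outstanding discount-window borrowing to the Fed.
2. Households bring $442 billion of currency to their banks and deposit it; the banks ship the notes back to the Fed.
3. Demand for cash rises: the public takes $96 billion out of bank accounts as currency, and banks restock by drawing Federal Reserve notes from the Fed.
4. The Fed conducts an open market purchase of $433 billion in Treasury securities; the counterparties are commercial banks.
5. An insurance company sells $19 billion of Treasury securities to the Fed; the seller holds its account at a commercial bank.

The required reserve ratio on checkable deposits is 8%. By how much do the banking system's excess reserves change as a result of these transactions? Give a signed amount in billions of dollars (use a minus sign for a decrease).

Discount-window repayment $264 billion: reserves −$264B, deposits 0.
Currency deposit $442 billion: reserves +$442B, deposits +$442B.
Currency withdrawal $96 billion: reserves −$96B, deposits −$96B.
OMO purchase (from banks) $433 billion: reserves +$433B, deposits 0.
Asset purchase (from non-banks) $19 billion: reserves +$19B, deposits +$19B.
Totals: Δreserves = +$534B, Δdeposits = +$365B.
Δrequired reserves = 8% × +$365B = +$29.2B.
Δexcess reserves = Δreserves − Δrequired = +$534B − (+$29.2B) = +$504.8 billion.

+$504.8 billion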